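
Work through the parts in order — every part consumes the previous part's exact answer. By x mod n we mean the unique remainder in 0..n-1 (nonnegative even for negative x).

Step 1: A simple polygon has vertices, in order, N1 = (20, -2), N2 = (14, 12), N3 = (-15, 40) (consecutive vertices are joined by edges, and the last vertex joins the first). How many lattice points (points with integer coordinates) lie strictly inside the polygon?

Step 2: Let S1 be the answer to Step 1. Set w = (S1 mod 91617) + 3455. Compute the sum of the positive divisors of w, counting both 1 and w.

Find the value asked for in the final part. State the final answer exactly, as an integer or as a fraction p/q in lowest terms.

Step 1: cross terms: (20*12 - 14*-2)=268, (14*40 - -15*12)=740, (-15*-2 - 20*40)=-770; twice the area = |238| = 238; area = 119; boundary points = 2 + 1 + 7 = 10; strictly interior points = area - boundary/2 + 1 = 115; answer 115
Step 2: S1 = 115; w = 3570; 3570 = 2 * 3 * 5 * 7 * 17; sigma = (1 + 2) * (1 + 3) * (1 + 5) * (1 + 7) * (1 + 17) = 3 * 4 * 6 * 8 * 18 = 10368; answer 10368

10368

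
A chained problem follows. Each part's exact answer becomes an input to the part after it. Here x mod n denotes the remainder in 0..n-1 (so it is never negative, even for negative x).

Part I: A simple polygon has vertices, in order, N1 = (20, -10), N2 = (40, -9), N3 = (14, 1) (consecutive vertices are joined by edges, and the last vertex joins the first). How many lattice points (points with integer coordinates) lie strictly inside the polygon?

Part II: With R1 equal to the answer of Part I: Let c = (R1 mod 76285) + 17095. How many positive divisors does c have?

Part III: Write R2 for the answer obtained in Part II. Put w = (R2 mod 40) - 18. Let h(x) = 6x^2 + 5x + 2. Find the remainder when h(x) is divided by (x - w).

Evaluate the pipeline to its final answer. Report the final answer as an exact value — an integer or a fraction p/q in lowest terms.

Part I: cross terms: (20*-9 - 40*-10)=220, (40*1 - 14*-9)=166, (14*-10 - 20*1)=-160; twice the area = |226| = 226; area = 113; boundary points = 1 + 2 + 1 = 4; strictly interior points = area - boundary/2 + 1 = 112; answer 112
Part II: R1 = 112; c = 17207; 17207 is prime, so its only divisors are 1 and 17207; count = 2; answer 2
Part III: R2 = 2; w = -16; remainder = value at the root: 6*(-16)^2 + 5*(-16)^1 + 2 = (1536) + (-80) + (2) = 1458; answer 1458

1458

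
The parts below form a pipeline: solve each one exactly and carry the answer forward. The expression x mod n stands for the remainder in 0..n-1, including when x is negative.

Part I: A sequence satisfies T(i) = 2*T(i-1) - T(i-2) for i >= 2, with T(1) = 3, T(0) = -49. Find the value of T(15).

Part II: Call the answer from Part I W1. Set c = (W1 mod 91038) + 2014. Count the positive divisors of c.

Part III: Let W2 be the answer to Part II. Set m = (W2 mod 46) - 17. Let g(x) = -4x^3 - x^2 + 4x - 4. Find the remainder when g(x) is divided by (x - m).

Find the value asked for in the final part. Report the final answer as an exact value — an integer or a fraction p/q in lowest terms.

451

Part I: T(2) = 2*(3) - 1*(-49) = 55; iterating: T(2)=55, T(3)=107, T(4)=159, T(5)=211, T(6)=263, T(7)=315, T(8)=367, T(9)=419, T(10)=471, T(11)=523, T(12)=575, T(13)=627, T(14)=679, T(15)=731; answer 731
Part II: W1 = 731; c = 2745; 2745 = 3^2 * 5 * 61; number of divisors = (2+1) * (1+1) * (1+1) = 12; answer 12
Part III: W2 = 12; m = -5; remainder = value at the root: -4*(-5)^3 - 1*(-5)^2 + 4*(-5)^1 - 4 = (500) + (-25) + (-20) + (-4) = 451; answer 451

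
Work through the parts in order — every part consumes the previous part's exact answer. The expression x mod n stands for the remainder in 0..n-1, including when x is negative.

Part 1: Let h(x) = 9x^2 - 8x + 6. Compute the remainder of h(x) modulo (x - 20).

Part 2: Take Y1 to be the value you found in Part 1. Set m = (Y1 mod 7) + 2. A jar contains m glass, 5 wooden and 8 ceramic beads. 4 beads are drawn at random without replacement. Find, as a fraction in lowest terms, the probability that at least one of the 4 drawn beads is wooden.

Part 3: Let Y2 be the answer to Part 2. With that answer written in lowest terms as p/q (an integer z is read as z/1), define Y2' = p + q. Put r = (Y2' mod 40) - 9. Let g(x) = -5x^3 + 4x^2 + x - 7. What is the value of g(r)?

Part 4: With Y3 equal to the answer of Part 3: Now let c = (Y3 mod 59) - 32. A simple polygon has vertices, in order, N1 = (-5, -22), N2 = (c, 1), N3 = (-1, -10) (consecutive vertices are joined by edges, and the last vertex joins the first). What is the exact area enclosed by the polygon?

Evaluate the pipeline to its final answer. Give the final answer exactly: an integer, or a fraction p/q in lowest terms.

8

Part 1: remainder = value at the root: 9*(20)^2 - 8*(20)^1 + 6 = (3600) + (-160) + (6) = 3446; answer 3446
Part 2: Y1 = 3446; m = 4; total draws C(17,4) = 2380; complement C(12,4) = 495; favorable 2380 - 495 = 1885; P = 377/476; answer 377/476
Part 3: Y2 = 377/476; threaded value p + q = 853; r = 4; -5*(4)^3 + 4*(4)^2 + 1*(4)^1 - 7 = (-320) + (64) + (4) + (-7) = -259; answer -259
Part 4: Y3 = -259; c = 4; cross terms: (-5*1 - 4*-22)=83, (4*-10 - -1*1)=-39, (-1*-22 - -5*-10)=-28; twice the area = |16| = 16; area = 8; answer 8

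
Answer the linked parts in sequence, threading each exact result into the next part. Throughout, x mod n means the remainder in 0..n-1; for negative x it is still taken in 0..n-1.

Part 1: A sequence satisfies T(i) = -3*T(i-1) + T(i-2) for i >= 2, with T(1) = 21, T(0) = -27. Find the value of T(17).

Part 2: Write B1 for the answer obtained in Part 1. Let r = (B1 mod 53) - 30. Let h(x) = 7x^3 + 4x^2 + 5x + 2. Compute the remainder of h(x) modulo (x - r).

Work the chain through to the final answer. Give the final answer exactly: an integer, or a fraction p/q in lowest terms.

-2238

Part 1: T(2) = -3*(21) + 1*(-27) = -90; iterating: T(2)=-90, T(3)=291, T(4)=-963, T(5)=3180, T(6)=-10503, T(7)=34689, T(8)=-114570, T(9)=378399, T(10)=-1249767, T(11)=4127700, T(12)=-13632867, T(13)=45026301, T(14)=-148711770, T(15)=491161611, T(16)=-1622196603, T(17)=5357751420; answer 5357751420
Part 2: B1 = 5357751420; r = -7; remainder = value at the root: 7*(-7)^3 + 4*(-7)^2 + 5*(-7)^1 + 2 = (-2401) + (196) + (-35) + (2) = -2238; answer -2238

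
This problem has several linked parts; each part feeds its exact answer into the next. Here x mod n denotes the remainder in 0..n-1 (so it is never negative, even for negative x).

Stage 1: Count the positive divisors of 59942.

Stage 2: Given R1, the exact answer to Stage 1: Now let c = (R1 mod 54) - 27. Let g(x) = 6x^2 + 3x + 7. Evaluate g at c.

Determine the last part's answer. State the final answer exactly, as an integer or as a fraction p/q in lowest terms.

700

Stage 1: 59942 = 2 * 17 * 41 * 43; number of divisors = (1+1) * (1+1) * (1+1) * (1+1) = 16; answer 16
Stage 2: R1 = 16; c = -11; 6*(-11)^2 + 3*(-11)^1 + 7 = (726) + (-33) + (7) = 700; answer 700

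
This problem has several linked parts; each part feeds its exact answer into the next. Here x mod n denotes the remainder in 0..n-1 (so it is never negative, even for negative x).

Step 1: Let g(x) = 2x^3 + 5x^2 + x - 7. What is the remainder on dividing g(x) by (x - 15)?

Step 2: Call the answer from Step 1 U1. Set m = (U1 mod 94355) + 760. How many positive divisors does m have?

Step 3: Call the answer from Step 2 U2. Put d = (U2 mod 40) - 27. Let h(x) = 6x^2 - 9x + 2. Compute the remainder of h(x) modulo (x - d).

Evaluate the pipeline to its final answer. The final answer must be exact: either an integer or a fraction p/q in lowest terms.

Step 1: remainder = value at the root: 2*(15)^3 + 5*(15)^2 + 1*(15)^1 - 7 = (6750) + (1125) + (15) + (-7) = 7883; answer 7883
Step 2: U1 = 7883; m = 8643; 8643 = 3 * 43 * 67; number of divisors = (1+1) * (1+1) * (1+1) = 8; answer 8
Step 3: U2 = 8; d = -19; remainder = value at the root: 6*(-19)^2 - 9*(-19)^1 + 2 = (2166) + (171) + (2) = 2339; answer 2339

2339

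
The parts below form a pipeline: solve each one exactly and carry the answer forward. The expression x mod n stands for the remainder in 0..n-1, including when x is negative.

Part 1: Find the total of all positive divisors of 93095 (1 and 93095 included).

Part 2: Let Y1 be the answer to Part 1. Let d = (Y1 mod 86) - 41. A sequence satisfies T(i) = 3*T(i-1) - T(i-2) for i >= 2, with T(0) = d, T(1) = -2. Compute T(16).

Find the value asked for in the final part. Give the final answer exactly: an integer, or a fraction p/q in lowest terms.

Part 1: 93095 = 5 * 43 * 433; sigma = (1 + 5) * (1 + 43) * (1 + 433) = 6 * 44 * 434 = 114576; answer 114576
Part 2: Y1 = 114576; d = -17; T(2) = 3*(-2) - 1*(-17) = 11; iterating: T(2)=11, T(3)=35, T(4)=94, T(5)=247, T(6)=647, T(7)=1694, T(8)=4435, T(9)=11611, T(10)=30398, T(11)=79583, T(12)=208351, T(13)=545470, T(14)=1428059, T(15)=3738707, T(16)=9788062; answer 9788062

9788062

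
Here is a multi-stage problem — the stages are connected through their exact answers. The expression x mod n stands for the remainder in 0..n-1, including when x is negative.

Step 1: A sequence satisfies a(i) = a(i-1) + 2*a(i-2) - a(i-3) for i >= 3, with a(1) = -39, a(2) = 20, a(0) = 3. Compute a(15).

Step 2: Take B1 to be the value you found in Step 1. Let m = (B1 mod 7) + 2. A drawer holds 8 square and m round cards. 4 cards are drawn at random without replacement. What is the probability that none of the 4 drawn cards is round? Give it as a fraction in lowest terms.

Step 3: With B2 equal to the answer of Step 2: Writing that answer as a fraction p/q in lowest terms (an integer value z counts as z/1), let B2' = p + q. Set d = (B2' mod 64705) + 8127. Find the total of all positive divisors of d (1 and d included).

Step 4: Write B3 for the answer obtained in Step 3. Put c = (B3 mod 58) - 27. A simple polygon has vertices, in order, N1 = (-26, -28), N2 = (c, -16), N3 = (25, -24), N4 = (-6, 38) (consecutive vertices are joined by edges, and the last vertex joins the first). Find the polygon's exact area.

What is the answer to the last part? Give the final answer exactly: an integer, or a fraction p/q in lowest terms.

Step 1: a(3) = 1*(20) + 2*(-39) - 1*(3) = -61; iterating: a(3)=-61, a(4)=18, a(5)=-124, a(6)=-27, a(7)=-293, a(8)=-223, a(9)=-782, a(10)=-935, a(11)=-2276, a(12)=-3364, a(13)=-6981, a(14)=-11433, a(15)=-22031; answer -22031
Step 2: B1 = -22031; m = 7; total draws C(15,4) = 1365; favorable C(8,4) = 70; P = 2/39; answer 2/39
Step 3: B2 = 2/39; threaded value p + q = 41; d = 8168; 8168 = 2^3 * 1021; sigma = (1 + 2 + 4 + 8) * (1 + 1021) = 15 * 1022 = 15330; answer 15330
Step 4: B3 = 15330; c = -9; cross terms: (-26*-16 - -9*-28)=164, (-9*-24 - 25*-16)=616, (25*38 - -6*-24)=806, (-6*-28 - -26*38)=1156; twice the area = |2742| = 2742; area = 1371; answer 1371

1371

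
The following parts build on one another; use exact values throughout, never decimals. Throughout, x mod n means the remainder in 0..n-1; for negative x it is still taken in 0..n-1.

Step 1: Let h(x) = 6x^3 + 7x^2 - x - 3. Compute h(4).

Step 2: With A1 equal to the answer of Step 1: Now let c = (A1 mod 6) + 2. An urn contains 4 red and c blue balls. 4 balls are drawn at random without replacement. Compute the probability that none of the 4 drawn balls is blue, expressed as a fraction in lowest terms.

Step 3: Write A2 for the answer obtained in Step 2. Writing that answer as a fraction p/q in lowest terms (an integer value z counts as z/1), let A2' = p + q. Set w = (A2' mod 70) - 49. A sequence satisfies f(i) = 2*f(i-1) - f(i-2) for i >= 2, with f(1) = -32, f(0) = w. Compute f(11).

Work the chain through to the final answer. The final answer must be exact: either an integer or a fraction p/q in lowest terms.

Step 1: 6*(4)^3 + 7*(4)^2 - 1*(4)^1 - 3 = (384) + (112) + (-4) + (-3) = 489; answer 489
Step 2: A1 = 489; c = 5; total draws C(9,4) = 126; favorable C(4,4) = 1; P = 1/126; answer 1/126
Step 3: A2 = 1/126; threaded value p + q = 127; w = 8; f(2) = 2*(-32) - 1*(8) = -72; iterating: f(2)=-72, f(3)=-112, f(4)=-152, f(5)=-192, f(6)=-232, f(7)=-272, f(8)=-312, f(9)=-352, f(10)=-392, f(11)=-432; answer -432

-432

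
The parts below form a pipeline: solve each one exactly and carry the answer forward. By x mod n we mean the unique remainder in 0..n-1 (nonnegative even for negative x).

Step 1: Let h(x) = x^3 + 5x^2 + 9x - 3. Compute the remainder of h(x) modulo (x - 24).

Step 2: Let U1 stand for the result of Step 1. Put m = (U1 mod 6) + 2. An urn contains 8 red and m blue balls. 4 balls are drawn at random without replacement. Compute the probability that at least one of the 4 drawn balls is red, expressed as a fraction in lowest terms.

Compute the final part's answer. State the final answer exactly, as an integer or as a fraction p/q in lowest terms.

142/143

Step 1: remainder = value at the root: 1*(24)^3 + 5*(24)^2 + 9*(24)^1 - 3 = (13824) + (2880) + (216) + (-3) = 16917; answer 16917
Step 2: U1 = 16917; m = 5; total draws C(13,4) = 715; complement C(5,4) = 5; favorable 715 - 5 = 710; P = 142/143; answer 142/143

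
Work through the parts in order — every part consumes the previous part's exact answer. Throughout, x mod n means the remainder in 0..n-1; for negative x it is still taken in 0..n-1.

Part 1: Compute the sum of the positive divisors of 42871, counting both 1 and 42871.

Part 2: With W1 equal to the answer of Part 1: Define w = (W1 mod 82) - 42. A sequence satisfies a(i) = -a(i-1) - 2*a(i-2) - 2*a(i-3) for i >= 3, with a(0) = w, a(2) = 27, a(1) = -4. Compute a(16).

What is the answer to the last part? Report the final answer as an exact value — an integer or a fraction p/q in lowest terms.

Part 1: 42871 = 43 * 997; sigma = (1 + 43) * (1 + 997) = 44 * 998 = 43912; answer 43912
Part 2: W1 = 43912; w = 0; a(3) = -1*(27) - 2*(-4) - 2*(0) = -19; iterating: a(3)=-19, a(4)=-27, a(5)=11, a(6)=81, a(7)=-49, a(8)=-135, a(9)=71, a(10)=297, a(11)=-169, a(12)=-567, a(13)=311, a(14)=1161, a(15)=-649, a(16)=-2295; answer -2295

-2295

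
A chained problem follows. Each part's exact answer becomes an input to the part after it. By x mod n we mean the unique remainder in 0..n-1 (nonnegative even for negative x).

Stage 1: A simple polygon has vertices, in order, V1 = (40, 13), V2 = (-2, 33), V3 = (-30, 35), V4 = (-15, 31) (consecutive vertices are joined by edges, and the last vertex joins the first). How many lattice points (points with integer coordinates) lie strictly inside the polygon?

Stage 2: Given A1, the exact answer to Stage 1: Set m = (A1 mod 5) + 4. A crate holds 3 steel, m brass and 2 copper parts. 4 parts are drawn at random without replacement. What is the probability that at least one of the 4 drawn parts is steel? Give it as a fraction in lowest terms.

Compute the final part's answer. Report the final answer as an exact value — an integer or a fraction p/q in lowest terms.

5/6

Stage 1: cross terms: (40*33 - -2*13)=1346, (-2*35 - -30*33)=920, (-30*31 - -15*35)=-405, (-15*13 - 40*31)=-1435; twice the area = |426| = 426; area = 213; boundary points = 2 + 2 + 1 + 1 = 6; strictly interior points = area - boundary/2 + 1 = 211; answer 211
Stage 2: A1 = 211; m = 5; total draws C(10,4) = 210; complement C(7,4) = 35; favorable 210 - 35 = 175; P = 5/6; answer 5/6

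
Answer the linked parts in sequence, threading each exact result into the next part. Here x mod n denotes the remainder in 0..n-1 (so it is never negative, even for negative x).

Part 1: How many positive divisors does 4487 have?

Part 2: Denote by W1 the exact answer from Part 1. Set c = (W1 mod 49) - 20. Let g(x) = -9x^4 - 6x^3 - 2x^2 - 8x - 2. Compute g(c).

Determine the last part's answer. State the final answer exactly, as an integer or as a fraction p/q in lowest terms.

Part 1: 4487 = 7 * 641; number of divisors = (1+1) * (1+1) = 4; answer 4
Part 2: W1 = 4; c = -16; -9*(-16)^4 - 6*(-16)^3 - 2*(-16)^2 - 8*(-16)^1 - 2 = (-589824) + (24576) + (-512) + (128) + (-2) = -565634; answer -565634

-565634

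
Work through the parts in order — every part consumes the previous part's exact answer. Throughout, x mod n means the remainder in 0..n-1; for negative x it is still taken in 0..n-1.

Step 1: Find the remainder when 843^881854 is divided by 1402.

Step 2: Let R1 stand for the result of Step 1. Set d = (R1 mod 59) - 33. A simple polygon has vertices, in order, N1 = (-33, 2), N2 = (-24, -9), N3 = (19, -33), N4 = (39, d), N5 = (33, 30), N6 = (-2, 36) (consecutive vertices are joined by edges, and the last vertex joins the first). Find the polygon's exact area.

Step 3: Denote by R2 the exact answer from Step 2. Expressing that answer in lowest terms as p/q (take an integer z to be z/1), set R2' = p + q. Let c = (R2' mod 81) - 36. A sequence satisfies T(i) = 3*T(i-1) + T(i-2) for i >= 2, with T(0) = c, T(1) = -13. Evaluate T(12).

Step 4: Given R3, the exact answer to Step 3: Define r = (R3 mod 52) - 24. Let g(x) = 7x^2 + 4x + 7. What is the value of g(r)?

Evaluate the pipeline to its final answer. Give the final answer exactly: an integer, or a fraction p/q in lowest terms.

Step 1: squarings mod 1402: 843^1=843, 843^2=1237, 843^4=587, 843^8=1079, 843^16=581, 843^32=1081, 843^64=695, 843^128=737, 843^256=595, 843^512=721, 843^1024=1101, 843^2048=873, 843^4096=843, 843^8192=1237, 843^16384=587, 843^32768=1079, 843^65536=581, 843^131072=1081, 843^262144=695, 843^524288=737; 843^881854 = 843^2 * 843^4 * 843^8 * 843^16 * 843^32 * 843^128 * 843^1024 * 843^4096 * 843^8192 * 843^16384 * 843^65536 * 843^262144 * 843^524288 = 695 (mod 1402); answer 695
Step 2: R1 = 695; d = 13; cross terms: (-33*-9 - -24*2)=345, (-24*-33 - 19*-9)=963, (19*13 - 39*-33)=1534, (39*30 - 33*13)=741, (33*36 - -2*30)=1248, (-2*2 - -33*36)=1184; twice the area = |6015| = 6015; area = 6015/2; answer 6015/2
Step 3: R2 = 6015/2; threaded value p + q = 6017; c = -13; T(2) = 3*(-13) + 1*(-13) = -52; iterating: T(2)=-52, T(3)=-169, T(4)=-559, T(5)=-1846, T(6)=-6097, T(7)=-20137, T(8)=-66508, T(9)=-219661, T(10)=-725491, T(11)=-2396134, T(12)=-7913893; answer -7913893
Step 4: R3 = -7913893; r = 15; 7*(15)^2 + 4*(15)^1 + 7 = (1575) + (60) + (7) = 1642; answer 1642

1642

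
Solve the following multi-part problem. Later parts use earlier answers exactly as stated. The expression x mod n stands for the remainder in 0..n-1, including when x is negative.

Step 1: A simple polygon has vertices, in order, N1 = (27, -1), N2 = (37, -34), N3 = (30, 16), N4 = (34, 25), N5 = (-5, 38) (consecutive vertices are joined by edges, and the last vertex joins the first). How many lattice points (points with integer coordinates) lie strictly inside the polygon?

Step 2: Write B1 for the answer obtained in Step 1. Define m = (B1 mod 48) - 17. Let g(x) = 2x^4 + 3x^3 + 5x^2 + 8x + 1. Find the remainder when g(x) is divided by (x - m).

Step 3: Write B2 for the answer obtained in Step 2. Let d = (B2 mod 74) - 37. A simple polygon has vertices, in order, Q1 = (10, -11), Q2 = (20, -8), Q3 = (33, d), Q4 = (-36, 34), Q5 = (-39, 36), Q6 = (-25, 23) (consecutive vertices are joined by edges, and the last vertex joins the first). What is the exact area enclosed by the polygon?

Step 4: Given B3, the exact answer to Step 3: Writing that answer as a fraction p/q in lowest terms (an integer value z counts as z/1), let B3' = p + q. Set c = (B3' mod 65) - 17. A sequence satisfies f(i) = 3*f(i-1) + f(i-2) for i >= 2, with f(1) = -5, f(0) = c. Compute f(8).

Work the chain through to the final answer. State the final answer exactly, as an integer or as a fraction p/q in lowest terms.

Step 1: cross terms: (27*-34 - 37*-1)=-881, (37*16 - 30*-34)=1612, (30*25 - 34*16)=206, (34*38 - -5*25)=1417, (-5*-1 - 27*38)=-1021; twice the area = |1333| = 1333; area = 1333/2; boundary points = 1 + 1 + 1 + 13 + 1 = 17; strictly interior points = area - boundary/2 + 1 = 659; answer 659
Step 2: B1 = 659; m = 18; remainder = value at the root: 2*(18)^4 + 3*(18)^3 + 5*(18)^2 + 8*(18)^1 + 1 = (209952) + (17496) + (1620) + (144) + (1) = 229213; answer 229213
Step 3: B2 = 229213; d = -2; cross terms: (10*-8 - 20*-11)=140, (20*-2 - 33*-8)=224, (33*34 - -36*-2)=1050, (-36*36 - -39*34)=30, (-39*23 - -25*36)=3, (-25*-11 - 10*23)=45; twice the area = |1492| = 1492; area = 746; answer 746
Step 4: B3 = 746; threaded value p + q = 747; c = 15; f(2) = 3*(-5) + 1*(15) = 0; iterating: f(2)=0, f(3)=-5, f(4)=-15, f(5)=-50, f(6)=-165, f(7)=-545, f(8)=-1800; answer -1800

-1800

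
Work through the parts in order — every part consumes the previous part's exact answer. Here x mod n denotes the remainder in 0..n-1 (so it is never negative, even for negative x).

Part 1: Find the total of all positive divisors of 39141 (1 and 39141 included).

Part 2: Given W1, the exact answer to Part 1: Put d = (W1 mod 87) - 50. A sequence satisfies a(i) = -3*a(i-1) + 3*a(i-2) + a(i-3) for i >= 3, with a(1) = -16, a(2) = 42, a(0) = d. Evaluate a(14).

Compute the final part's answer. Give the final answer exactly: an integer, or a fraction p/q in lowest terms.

416307882

Part 1: 39141 = 3^2 * 4349; sigma = (1 + 3 + 9) * (1 + 4349) = 13 * 4350 = 56550; answer 56550
Part 2: W1 = 56550; d = -50; a(3) = -3*(42) + 3*(-16) + 1*(-50) = -224; iterating: a(3)=-224, a(4)=782, a(5)=-2976, a(6)=11050, a(7)=-41296, a(8)=154062, a(9)=-575024, a(10)=2145962, a(11)=-8008896, a(12)=29889550, a(13)=-111549376, a(14)=416307882; answer 416307882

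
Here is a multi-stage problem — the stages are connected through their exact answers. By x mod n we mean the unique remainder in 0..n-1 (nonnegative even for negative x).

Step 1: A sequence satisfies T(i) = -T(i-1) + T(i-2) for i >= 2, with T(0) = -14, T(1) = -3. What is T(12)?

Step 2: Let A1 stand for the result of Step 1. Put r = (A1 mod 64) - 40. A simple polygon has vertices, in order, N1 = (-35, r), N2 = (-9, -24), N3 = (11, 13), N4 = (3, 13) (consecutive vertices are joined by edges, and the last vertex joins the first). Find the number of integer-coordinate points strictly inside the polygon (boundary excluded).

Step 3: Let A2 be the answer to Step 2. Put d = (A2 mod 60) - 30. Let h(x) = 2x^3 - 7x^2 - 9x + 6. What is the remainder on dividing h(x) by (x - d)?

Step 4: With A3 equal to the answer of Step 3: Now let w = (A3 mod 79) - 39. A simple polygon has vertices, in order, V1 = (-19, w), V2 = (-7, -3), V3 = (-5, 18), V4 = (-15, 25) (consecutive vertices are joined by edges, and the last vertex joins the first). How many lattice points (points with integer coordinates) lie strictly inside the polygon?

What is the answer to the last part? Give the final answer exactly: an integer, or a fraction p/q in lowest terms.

211

Step 1: T(2) = -1*(-3) + 1*(-14) = -11; iterating: T(2)=-11, T(3)=8, T(4)=-19, T(5)=27, T(6)=-46, T(7)=73, T(8)=-119, T(9)=192, T(10)=-311, T(11)=503, T(12)=-814; answer -814
Step 2: A1 = -814; r = -22; cross terms: (-35*-24 - -9*-22)=642, (-9*13 - 11*-24)=147, (11*13 - 3*13)=104, (3*-22 - -35*13)=389; twice the area = |1282| = 1282; area = 641; boundary points = 2 + 1 + 8 + 1 = 12; strictly interior points = area - boundary/2 + 1 = 636; answer 636
Step 3: A2 = 636; d = 6; remainder = value at the root: 2*(6)^3 - 7*(6)^2 - 9*(6)^1 + 6 = (432) + (-252) + (-54) + (6) = 132; answer 132
Step 4: A3 = 132; w = 14; cross terms: (-19*-3 - -7*14)=155, (-7*18 - -5*-3)=-141, (-5*25 - -15*18)=145, (-15*14 - -19*25)=265; twice the area = |424| = 424; area = 212; boundary points = 1 + 1 + 1 + 1 = 4; strictly interior points = area - boundary/2 + 1 = 211; answer 211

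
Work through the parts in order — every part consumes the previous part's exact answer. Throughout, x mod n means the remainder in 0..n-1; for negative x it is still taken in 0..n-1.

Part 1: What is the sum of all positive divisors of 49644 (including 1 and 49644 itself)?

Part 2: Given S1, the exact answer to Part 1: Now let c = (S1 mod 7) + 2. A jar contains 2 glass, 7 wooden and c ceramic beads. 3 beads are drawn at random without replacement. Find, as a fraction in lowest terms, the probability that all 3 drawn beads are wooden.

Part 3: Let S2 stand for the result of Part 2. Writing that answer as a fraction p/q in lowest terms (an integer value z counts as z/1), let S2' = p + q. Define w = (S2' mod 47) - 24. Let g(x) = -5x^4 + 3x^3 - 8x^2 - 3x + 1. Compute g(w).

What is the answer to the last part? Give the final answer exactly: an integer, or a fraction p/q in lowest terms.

-317487

Part 1: 49644 = 2^2 * 3^2 * 7 * 197; sigma = (1 + 2 + 4) * (1 + 3 + 9) * (1 + 7) * (1 + 197) = 7 * 13 * 8 * 198 = 144144; answer 144144
Part 2: S1 = 144144; c = 2; total draws C(11,3) = 165; favorable C(7,3) = 35; P = 7/33; answer 7/33
Part 3: S2 = 7/33; threaded value p + q = 40; w = 16; -5*(16)^4 + 3*(16)^3 - 8*(16)^2 - 3*(16)^1 + 1 = (-327680) + (12288) + (-2048) + (-48) + (1) = -317487; answer -317487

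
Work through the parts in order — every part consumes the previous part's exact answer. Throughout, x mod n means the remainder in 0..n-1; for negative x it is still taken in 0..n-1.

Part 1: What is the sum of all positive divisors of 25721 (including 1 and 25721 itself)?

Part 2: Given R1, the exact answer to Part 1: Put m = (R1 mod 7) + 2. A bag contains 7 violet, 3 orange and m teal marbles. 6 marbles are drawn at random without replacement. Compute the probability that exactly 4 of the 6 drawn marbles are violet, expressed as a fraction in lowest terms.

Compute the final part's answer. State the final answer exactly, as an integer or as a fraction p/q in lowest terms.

175/572

Part 1: 25721 = 17^2 * 89; sigma = (1 + 17 + 289) * (1 + 89) = 307 * 90 = 27630; answer 27630
Part 2: R1 = 27630; m = 3; total draws C(13,6) = 1716; favorable C(7,4)*C(6,2) = 525; P = 175/572; answer 175/572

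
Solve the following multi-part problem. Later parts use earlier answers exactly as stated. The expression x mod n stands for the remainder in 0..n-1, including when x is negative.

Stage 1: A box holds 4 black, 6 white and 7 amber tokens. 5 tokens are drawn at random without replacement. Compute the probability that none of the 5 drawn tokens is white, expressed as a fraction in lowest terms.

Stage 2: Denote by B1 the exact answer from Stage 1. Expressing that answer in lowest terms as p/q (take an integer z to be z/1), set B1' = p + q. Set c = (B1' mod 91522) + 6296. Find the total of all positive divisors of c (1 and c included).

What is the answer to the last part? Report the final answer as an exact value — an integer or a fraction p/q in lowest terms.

Stage 1: total draws C(17,5) = 6188; favorable C(11,5) = 462; P = 33/442; answer 33/442
Stage 2: B1 = 33/442; threaded value p + q = 475; c = 6771; 6771 = 3 * 37 * 61; sigma = (1 + 3) * (1 + 37) * (1 + 61) = 4 * 38 * 62 = 9424; answer 9424

9424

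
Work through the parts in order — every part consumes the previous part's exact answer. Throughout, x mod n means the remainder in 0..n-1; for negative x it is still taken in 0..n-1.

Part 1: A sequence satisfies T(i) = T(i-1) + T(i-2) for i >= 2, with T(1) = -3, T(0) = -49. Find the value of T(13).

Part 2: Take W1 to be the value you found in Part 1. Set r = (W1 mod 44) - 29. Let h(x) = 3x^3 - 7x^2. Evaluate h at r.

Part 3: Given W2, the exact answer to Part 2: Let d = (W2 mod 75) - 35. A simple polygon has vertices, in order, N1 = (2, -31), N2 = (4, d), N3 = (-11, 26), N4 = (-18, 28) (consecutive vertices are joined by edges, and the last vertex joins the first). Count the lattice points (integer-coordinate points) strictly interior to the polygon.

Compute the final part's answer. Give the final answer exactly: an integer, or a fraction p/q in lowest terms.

249

Part 1: T(2) = 1*(-3) + 1*(-49) = -52; iterating: T(2)=-52, T(3)=-55, T(4)=-107, T(5)=-162, T(6)=-269, T(7)=-431, T(8)=-700, T(9)=-1131, T(10)=-1831, T(11)=-2962, T(12)=-4793, T(13)=-7755; answer -7755
Part 2: W1 = -7755; r = 4; 3*(4)^3 - 7*(4)^2 = (192) + (-112) = 80; answer 80
Part 3: W2 = 80; d = -30; cross terms: (2*-30 - 4*-31)=64, (4*26 - -11*-30)=-226, (-11*28 - -18*26)=160, (-18*-31 - 2*28)=502; twice the area = |500| = 500; area = 250; boundary points = 1 + 1 + 1 + 1 = 4; strictly interior points = area - boundary/2 + 1 = 249; answer 249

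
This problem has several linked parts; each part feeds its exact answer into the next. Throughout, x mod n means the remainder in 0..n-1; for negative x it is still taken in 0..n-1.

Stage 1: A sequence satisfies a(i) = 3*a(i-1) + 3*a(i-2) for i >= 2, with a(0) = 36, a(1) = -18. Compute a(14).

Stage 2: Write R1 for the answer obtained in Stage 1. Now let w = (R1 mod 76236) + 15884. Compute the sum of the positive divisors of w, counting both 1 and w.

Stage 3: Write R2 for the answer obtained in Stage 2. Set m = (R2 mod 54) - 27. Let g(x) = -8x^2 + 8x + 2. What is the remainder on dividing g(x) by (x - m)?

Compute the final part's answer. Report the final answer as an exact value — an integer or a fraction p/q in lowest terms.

Stage 1: a(2) = 3*(-18) + 3*(36) = 54; iterating: a(2)=54, a(3)=108, a(4)=486, a(5)=1782, a(6)=6804, a(7)=25758, a(8)=97686, a(9)=370332, a(10)=1404054, a(11)=5323158, a(12)=20181636, a(13)=76514382, a(14)=290088054; answer 290088054
Stage 2: R1 = 290088054; w = 25958; 25958 = 2 * 12979; sigma = (1 + 2) * (1 + 12979) = 3 * 12980 = 38940; answer 38940
Stage 3: R2 = 38940; m = -21; remainder = value at the root: -8*(-21)^2 + 8*(-21)^1 + 2 = (-3528) + (-168) + (2) = -3694; answer -3694

-3694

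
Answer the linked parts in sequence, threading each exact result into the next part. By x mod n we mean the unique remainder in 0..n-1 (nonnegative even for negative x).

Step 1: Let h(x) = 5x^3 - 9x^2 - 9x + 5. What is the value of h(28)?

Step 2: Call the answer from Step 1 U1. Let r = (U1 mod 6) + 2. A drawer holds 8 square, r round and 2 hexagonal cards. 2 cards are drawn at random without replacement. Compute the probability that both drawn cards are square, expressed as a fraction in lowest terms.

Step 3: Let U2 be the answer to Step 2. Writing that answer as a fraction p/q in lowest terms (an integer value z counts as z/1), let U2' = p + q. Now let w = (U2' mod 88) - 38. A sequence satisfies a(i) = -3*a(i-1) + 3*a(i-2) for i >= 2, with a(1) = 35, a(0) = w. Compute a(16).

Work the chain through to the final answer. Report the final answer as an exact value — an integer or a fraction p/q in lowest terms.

Step 1: 5*(28)^3 - 9*(28)^2 - 9*(28)^1 + 5 = (109760) + (-7056) + (-252) + (5) = 102457; answer 102457
Step 2: U1 = 102457; r = 3; total draws C(13,2) = 78; favorable C(8,2) = 28; P = 14/39; answer 14/39
Step 3: U2 = 14/39; threaded value p + q = 53; w = 15; a(2) = -3*(35) + 3*(15) = -60; iterating: a(2)=-60, a(3)=285, a(4)=-1035, a(5)=3960, a(6)=-14985, a(7)=56835, a(8)=-215460, a(9)=816885, a(10)=-3097035, a(11)=11741760, a(12)=-44516385, a(13)=168774435, a(14)=-639872460, a(15)=2425940685, a(16)=-9197439435; answer -9197439435

-9197439435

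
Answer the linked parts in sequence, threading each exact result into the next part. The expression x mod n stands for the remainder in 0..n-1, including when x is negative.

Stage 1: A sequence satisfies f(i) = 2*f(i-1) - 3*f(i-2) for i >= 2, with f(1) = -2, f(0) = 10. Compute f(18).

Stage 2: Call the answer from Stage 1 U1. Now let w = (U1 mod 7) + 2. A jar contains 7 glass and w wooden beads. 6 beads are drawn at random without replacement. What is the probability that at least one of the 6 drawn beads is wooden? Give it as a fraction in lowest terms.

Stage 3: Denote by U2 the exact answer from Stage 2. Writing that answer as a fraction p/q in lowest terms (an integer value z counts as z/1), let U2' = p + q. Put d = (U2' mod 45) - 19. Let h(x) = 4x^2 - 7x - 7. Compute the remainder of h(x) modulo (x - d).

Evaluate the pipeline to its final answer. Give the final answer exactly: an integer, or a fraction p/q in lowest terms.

1775

Stage 1: f(2) = 2*(-2) - 3*(10) = -34; iterating: f(2)=-34, f(3)=-62, f(4)=-22, f(5)=142, f(6)=350, f(7)=274, f(8)=-502, f(9)=-1826, f(10)=-2146, f(11)=1186, f(12)=8810, f(13)=14062, f(14)=1694, f(15)=-38798, f(16)=-82678, f(17)=-48962, f(18)=150110; answer 150110
Stage 2: U1 = 150110; w = 4; total draws C(11,6) = 462; complement C(7,6) = 7; favorable 462 - 7 = 455; P = 65/66; answer 65/66
Stage 3: U2 = 65/66; threaded value p + q = 131; d = 22; remainder = value at the root: 4*(22)^2 - 7*(22)^1 - 7 = (1936) + (-154) + (-7) = 1775; answer 1775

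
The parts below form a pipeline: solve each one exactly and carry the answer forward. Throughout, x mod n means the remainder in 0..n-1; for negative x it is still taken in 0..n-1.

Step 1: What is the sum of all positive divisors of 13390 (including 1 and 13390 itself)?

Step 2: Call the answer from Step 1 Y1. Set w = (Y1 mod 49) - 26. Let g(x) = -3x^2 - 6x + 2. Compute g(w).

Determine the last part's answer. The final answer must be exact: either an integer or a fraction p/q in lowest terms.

-862

Step 1: 13390 = 2 * 5 * 13 * 103; sigma = (1 + 2) * (1 + 5) * (1 + 13) * (1 + 103) = 3 * 6 * 14 * 104 = 26208; answer 26208
Step 2: Y1 = 26208; w = 16; -3*(16)^2 - 6*(16)^1 + 2 = (-768) + (-96) + (2) = -862; answer -862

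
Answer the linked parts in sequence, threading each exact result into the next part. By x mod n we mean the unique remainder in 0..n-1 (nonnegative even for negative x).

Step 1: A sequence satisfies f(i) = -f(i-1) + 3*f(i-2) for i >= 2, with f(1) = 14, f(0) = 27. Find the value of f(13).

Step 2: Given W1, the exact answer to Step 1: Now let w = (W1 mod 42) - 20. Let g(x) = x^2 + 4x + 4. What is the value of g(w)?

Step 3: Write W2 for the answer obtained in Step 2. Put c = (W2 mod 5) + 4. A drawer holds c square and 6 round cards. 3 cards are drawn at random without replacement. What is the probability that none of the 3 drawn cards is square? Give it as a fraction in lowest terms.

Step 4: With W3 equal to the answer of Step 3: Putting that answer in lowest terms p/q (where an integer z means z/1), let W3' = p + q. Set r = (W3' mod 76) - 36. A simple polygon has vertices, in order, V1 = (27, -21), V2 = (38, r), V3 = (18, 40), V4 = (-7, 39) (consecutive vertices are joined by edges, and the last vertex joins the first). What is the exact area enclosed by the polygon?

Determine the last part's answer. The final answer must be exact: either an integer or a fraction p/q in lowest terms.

Step 1: f(2) = -1*(14) + 3*(27) = 67; iterating: f(2)=67, f(3)=-25, f(4)=226, f(5)=-301, f(6)=979, f(7)=-1882, f(8)=4819, f(9)=-10465, f(10)=24922, f(11)=-56317, f(12)=131083, f(13)=-300034; answer -300034
Step 2: W1 = -300034; w = -6; 1*(-6)^2 + 4*(-6)^1 + 4 = (36) + (-24) + (4) = 16; answer 16
Step 3: W2 = 16; c = 5; total draws C(11,3) = 165; favorable C(6,3) = 20; P = 4/33; answer 4/33
Step 4: W3 = 4/33; threaded value p + q = 37; r = 1; cross terms: (27*1 - 38*-21)=825, (38*40 - 18*1)=1502, (18*39 - -7*40)=982, (-7*-21 - 27*39)=-906; twice the area = |2403| = 2403; area = 2403/2; answer 2403/2

2403/2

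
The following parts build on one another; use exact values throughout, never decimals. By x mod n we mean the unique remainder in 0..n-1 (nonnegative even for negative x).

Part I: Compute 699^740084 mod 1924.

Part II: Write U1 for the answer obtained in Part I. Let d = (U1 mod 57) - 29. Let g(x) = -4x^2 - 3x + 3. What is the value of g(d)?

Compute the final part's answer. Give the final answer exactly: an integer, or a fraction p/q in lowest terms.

Part I: squarings mod 1924: 699^1=699, 699^2=1829, 699^4=1329, 699^8=9, 699^16=81, 699^32=789, 699^64=1069, 699^128=1829, 699^256=1329, 699^512=9, 699^1024=81, 699^2048=789, 699^4096=1069, 699^8192=1829, 699^16384=1329, 699^32768=9, 699^65536=81, 699^131072=789, 699^262144=1069, 699^524288=1829; 699^740084 = 699^4 * 699^16 * 699^32 * 699^64 * 699^128 * 699^512 * 699^2048 * 699^16384 * 699^65536 * 699^131072 * 699^524288 = 789 (mod 1924); answer 789
Part II: U1 = 789; d = 19; -4*(19)^2 - 3*(19)^1 + 3 = (-1444) + (-57) + (3) = -1498; answer -1498

-1498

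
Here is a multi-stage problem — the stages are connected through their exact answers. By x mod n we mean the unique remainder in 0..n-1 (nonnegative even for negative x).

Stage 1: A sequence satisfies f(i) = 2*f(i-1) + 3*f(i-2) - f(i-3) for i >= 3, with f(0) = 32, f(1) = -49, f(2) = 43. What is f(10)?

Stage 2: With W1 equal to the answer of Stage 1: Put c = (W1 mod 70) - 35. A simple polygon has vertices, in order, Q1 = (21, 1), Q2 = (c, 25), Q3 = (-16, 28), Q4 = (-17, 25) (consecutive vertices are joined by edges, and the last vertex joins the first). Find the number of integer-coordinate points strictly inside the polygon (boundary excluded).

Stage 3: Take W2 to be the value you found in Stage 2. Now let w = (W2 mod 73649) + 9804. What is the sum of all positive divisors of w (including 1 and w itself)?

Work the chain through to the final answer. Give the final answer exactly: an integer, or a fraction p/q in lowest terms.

Stage 1: f(3) = 2*(43) + 3*(-49) - 1*(32) = -93; iterating: f(3)=-93, f(4)=-8, f(5)=-338, f(6)=-607, f(7)=-2220, f(8)=-5923, f(9)=-17899, f(10)=-51347; answer -51347
Stage 2: W1 = -51347; c = -2; cross terms: (21*25 - -2*1)=527, (-2*28 - -16*25)=344, (-16*25 - -17*28)=76, (-17*1 - 21*25)=-542; twice the area = |405| = 405; area = 405/2; boundary points = 1 + 1 + 1 + 2 = 5; strictly interior points = area - boundary/2 + 1 = 201; answer 201
Stage 3: W2 = 201; w = 10005; 10005 = 3 * 5 * 23 * 29; sigma = (1 + 3) * (1 + 5) * (1 + 23) * (1 + 29) = 4 * 6 * 24 * 30 = 17280; answer 17280

17280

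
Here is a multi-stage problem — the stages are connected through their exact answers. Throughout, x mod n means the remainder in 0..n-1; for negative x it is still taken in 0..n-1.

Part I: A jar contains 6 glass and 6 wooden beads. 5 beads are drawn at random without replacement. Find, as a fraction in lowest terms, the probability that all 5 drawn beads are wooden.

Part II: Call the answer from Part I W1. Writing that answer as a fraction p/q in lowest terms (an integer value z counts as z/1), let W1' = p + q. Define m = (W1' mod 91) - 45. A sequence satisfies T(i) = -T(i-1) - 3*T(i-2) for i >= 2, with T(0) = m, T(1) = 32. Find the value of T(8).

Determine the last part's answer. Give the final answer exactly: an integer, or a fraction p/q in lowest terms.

Part I: total draws C(12,5) = 792; favorable C(6,5) = 6; P = 1/132; answer 1/132
Part II: W1 = 1/132; threaded value p + q = 133; m = -3; T(2) = -1*(32) - 3*(-3) = -23; iterating: T(2)=-23, T(3)=-73, T(4)=142, T(5)=77, T(6)=-503, T(7)=272, T(8)=1237; answer 1237

1237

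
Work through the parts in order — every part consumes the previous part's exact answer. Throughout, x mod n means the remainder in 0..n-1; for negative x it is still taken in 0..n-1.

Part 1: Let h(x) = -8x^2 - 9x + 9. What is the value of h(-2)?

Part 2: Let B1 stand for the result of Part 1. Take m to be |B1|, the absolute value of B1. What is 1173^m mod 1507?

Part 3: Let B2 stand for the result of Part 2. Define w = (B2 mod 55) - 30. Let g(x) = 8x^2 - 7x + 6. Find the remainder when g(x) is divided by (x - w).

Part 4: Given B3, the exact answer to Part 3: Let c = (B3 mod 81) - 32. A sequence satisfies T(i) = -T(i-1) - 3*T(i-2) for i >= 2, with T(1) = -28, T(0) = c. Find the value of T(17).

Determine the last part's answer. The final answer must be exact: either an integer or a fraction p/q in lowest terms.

Part 1: -8*(-2)^2 - 9*(-2)^1 + 9 = (-32) + (18) + (9) = -5; answer -5
Part 2: B1 = -5; m = 5; squarings mod 1507: 1173^1=1173, 1173^2=38, 1173^4=1444; 1173^5 = 1173^1 * 1173^4 = 1451 (mod 1507); answer 1451
Part 3: B2 = 1451; w = -9; remainder = value at the root: 8*(-9)^2 - 7*(-9)^1 + 6 = (648) + (63) + (6) = 717; answer 717
Part 4: B3 = 717; c = 37; T(2) = -1*(-28) - 3*(37) = -83; iterating: T(2)=-83, T(3)=167, T(4)=82, T(5)=-583, T(6)=337, T(7)=1412, T(8)=-2423, T(9)=-1813, T(10)=9082, T(11)=-3643, T(12)=-23603, T(13)=34532, T(14)=36277, T(15)=-139873, T(16)=31042, T(17)=388577; answer 388577

388577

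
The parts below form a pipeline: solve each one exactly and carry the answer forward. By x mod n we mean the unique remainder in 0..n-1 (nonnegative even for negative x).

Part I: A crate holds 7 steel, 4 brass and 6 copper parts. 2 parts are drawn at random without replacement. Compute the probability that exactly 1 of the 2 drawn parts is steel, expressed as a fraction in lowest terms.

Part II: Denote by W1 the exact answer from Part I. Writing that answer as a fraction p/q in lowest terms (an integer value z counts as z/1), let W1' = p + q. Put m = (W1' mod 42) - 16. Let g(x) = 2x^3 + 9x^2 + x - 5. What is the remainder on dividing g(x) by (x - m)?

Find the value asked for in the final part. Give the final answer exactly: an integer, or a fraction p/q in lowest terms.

Part I: total draws C(17,2) = 136; favorable C(7,1)*C(10,1) = 70; P = 35/68; answer 35/68
Part II: W1 = 35/68; threaded value p + q = 103; m = 3; remainder = value at the root: 2*(3)^3 + 9*(3)^2 + 1*(3)^1 - 5 = (54) + (81) + (3) + (-5) = 133; answer 133

133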